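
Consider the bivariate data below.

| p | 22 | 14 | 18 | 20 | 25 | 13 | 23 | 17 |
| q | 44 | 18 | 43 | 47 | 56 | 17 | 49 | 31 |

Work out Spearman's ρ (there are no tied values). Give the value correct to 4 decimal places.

Rank p: 6, 2, 4, 5, 8, 1, 7, 3
Rank q: 5, 2, 4, 6, 8, 1, 7, 3
d = rank(p) − rank(q): 1, 0, 0, -1, 0, 0, 0, 0; Σd² = 2
ρ = 1 − 6Σd² / [n(n²−1)] = 1 − 6×2 / (8×63) = 1 − 12/504 ≈ 0.9762

0.9762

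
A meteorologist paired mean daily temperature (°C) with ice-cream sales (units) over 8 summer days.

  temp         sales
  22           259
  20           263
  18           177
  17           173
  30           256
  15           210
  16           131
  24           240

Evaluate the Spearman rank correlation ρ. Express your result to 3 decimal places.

0.643

Rank temp: 6, 5, 4, 3, 8, 1, 2, 7
Rank sales: 7, 8, 3, 2, 6, 4, 1, 5
d = rank(temp) − rank(sales): -1, -3, 1, 1, 2, -3, 1, 2; Σd² = 30
ρ = 1 − 6Σd² / [n(n²−1)] = 1 − 6×30 / (8×63) = 1 − 180/504 ≈ 0.643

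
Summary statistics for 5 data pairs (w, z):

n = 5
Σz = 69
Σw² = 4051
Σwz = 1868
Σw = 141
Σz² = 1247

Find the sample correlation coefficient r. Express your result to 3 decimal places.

r = (nΣwz − ΣwΣz) / √[(nΣw² − (Σw)²)(nΣz² − (Σz)²)]
Numerator: 5×1868 − 141×69 = -389
Denominator: √[(20255 − 19881)(6235 − 4761)] = √[374 × 1474] = 742.4796
r = -389 / 742.4796 ≈ -0.524

-0.524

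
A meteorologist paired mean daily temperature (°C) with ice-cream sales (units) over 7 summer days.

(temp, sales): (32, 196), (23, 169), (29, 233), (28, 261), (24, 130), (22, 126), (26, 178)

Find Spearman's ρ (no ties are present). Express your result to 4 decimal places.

Rank temp: 7, 2, 6, 5, 3, 1, 4
Rank sales: 5, 3, 6, 7, 2, 1, 4
d = rank(temp) − rank(sales): 2, -1, 0, -2, 1, 0, 0; Σd² = 10
ρ = 1 − 6Σd² / [n(n²−1)] = 1 − 6×10 / (7×48) = 1 − 60/336 ≈ 0.8214

0.8214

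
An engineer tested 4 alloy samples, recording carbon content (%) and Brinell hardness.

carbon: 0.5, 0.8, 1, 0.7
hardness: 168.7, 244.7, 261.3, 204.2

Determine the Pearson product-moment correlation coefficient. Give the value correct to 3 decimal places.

0.969

n = 4, Σx = 3, Σy = 878.9, Σx² = 2.38, Σy² = 198313.11, Σxy = 684.35
nΣxy − ΣxΣy = 2737.4 − 2636.7 = 100.7
nΣx² − (Σx)² = 9.52 − 9 = 0.52; nΣy² − (Σy)² = 793252.44 − 772465.21 = 20787.23
r = 100.7 / √(0.52 × 20787.23) = 100.7 / 103.9681 ≈ 0.969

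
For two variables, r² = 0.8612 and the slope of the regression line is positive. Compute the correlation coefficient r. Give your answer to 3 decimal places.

0.928

|r| = √0.8612 = 0.928
The association is positive, so r = 0.928.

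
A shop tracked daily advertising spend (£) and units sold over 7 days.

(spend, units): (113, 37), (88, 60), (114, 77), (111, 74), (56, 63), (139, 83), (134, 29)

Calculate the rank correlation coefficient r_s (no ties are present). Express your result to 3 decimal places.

0.214

Rank spend: 4, 2, 5, 3, 1, 7, 6
Rank units: 2, 3, 6, 5, 4, 7, 1
d = rank(spend) − rank(units): 2, -1, -1, -2, -3, 0, 5; Σd² = 44
ρ = 1 − 6Σd² / [n(n²−1)] = 1 − 6×44 / (7×48) = 1 − 264/336 ≈ 0.214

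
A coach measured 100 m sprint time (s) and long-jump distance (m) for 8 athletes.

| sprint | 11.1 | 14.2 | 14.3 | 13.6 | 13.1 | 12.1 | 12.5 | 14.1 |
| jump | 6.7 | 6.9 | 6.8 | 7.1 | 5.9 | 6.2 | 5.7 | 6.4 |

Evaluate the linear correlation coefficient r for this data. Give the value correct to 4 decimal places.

0.3459

n = 8, Σx = 105, Σy = 51.7, Σx² = 1387.38, Σy² = 335.85, Σxy = 679.95
nΣxy − ΣxΣy = 5439.6 − 5428.5 = 11.1
nΣx² − (Σx)² = 11099.04 − 11025 = 74.04; nΣy² − (Σy)² = 2686.8 − 2672.89 = 13.91
r = 11.1 / √(74.04 × 13.91) = 11.1 / 32.0920 ≈ 0.3459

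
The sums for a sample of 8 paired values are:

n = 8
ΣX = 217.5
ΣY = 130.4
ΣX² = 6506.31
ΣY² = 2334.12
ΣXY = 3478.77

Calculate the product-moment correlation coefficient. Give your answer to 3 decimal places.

-0.189

r = (nΣXY − ΣXΣY) / √[(nΣX² − (ΣX)²)(nΣY² − (ΣY)²)]
Numerator: 8×3478.77 − 217.5×130.4 = -531.84
Denominator: √[(52050.48 − 47306.25)(18672.96 − 17004.16)] = √[4744.23 × 1668.8] = 2813.7468
r = -531.84 / 2813.7468 ≈ -0.189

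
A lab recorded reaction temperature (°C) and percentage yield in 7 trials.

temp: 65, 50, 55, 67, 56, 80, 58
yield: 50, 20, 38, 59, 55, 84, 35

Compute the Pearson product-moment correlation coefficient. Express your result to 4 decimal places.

0.9154

n = 7, Σx = 431, Σy = 341, Σx² = 27139, Σy² = 19131, Σxy = 22123
nΣxy − ΣxΣy = 154861 − 146971 = 7890
nΣx² − (Σx)² = 189973 − 185761 = 4212; nΣy² − (Σy)² = 133917 − 116281 = 17636
r = 7890 / √(4212 × 17636) = 7890 / 8618.7489 ≈ 0.9154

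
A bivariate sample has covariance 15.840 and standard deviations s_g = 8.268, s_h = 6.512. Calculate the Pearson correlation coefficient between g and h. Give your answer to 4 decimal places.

0.2942

r = Cov(g,h) / (s_g · s_h) = 15.840 / (8.268 × 6.512)
  = 15.840 / 53.8412 ≈ 0.2942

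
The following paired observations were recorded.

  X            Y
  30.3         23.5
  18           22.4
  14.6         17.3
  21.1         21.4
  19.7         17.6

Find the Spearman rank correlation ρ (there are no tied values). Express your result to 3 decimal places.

Rank X: 5, 2, 1, 4, 3
Rank Y: 5, 4, 1, 3, 2
d = rank(X) − rank(Y): 0, -2, 0, 1, 1; Σd² = 6
ρ = 1 − 6Σd² / [n(n²−1)] = 1 − 6×6 / (5×24) = 1 − 36/120 ≈ 0.700

0.700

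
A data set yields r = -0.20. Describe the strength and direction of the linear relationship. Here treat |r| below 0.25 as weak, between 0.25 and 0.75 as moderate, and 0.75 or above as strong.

r = -0.20 < 0 so the relationship is negative.
|r| = 0.20, which falls in the weak range.

weak negative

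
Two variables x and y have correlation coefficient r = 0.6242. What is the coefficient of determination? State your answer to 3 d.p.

r² = (0.6242)² = 0.390

0.390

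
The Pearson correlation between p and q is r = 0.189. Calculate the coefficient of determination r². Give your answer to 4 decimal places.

r² = (0.189)² = 0.0357

0.0357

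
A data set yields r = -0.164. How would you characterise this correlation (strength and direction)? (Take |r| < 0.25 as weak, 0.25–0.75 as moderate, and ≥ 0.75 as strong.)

weak negative

r = -0.164 < 0 so the relationship is negative.
|r| = 0.164, which falls in the weak range.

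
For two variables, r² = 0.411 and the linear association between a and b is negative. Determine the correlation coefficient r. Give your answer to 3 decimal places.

|r| = √0.411 = 0.641
The association is negative, so r = −0.641.

-0.641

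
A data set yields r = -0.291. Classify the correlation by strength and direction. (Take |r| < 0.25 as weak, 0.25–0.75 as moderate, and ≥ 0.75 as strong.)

moderate negative

r = -0.291 < 0 so the relationship is negative.
|r| = 0.291, which falls in the moderate range.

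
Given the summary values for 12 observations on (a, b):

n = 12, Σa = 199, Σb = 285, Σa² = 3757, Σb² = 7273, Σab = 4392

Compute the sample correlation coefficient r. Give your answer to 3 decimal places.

-0.696

r = (nΣab − ΣaΣb) / √[(nΣa² − (Σa)²)(nΣb² − (Σb)²)]
Numerator: 12×4392 − 199×285 = -4011
Denominator: √[(45084 − 39601)(87276 − 81225)] = √[5483 × 6051] = 5760.0029
r = -4011 / 5760.0029 ≈ -0.696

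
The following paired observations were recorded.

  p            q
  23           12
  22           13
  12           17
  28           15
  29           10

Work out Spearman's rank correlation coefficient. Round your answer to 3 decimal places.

-0.700

Rank p: 3, 2, 1, 4, 5
Rank q: 2, 3, 5, 4, 1
d = rank(p) − rank(q): 1, -1, -4, 0, 4; Σd² = 34
ρ = 1 − 6Σd² / [n(n²−1)] = 1 − 6×34 / (5×24) = 1 − 204/120 ≈ -0.700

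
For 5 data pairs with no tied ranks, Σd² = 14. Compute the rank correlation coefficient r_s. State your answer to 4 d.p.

0.3000

ρ = 1 − 6Σd² / [n(n²−1)] = 1 − 6×14 / (5×24)
  = 1 − 84/120 = 1 − 0.70000 ≈ 0.3000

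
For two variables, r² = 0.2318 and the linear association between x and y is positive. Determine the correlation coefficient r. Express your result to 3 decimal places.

0.481

|r| = √0.2318 = 0.481
The association is positive, so r = 0.481.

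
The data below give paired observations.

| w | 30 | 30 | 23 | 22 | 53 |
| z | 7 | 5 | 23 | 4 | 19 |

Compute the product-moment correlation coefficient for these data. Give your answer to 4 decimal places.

n = 5, Σw = 158, Σz = 58, Σw² = 5622, Σz² = 980, Σwz = 1984
nΣwz − ΣwΣz = 9920 − 9164 = 756
nΣw² − (Σw)² = 28110 − 24964 = 3146; nΣz² − (Σz)² = 4900 − 3364 = 1536
r = 756 / √(3146 × 1536) = 756 / 2198.2393 ≈ 0.3439

0.3439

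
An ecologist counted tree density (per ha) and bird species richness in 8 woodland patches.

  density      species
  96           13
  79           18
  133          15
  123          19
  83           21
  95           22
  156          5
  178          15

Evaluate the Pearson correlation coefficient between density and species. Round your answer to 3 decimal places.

n = 8, Σx = 943, Σy = 128, Σx² = 120209, Σy² = 2254, Σxy = 14285
nΣxy − ΣxΣy = 114280 − 120704 = -6424
nΣx² − (Σx)² = 961672 − 889249 = 72423; nΣy² − (Σy)² = 18032 − 16384 = 1648
r = -6424 / √(72423 × 1648) = -6424 / 10924.8846 ≈ -0.588

-0.588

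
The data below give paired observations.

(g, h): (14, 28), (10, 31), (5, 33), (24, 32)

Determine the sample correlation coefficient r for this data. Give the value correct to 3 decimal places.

n = 4, Σg = 53, Σh = 124, Σg² = 897, Σh² = 3858, Σgh = 1635
nΣgh − ΣgΣh = 6540 − 6572 = -32
nΣg² − (Σg)² = 3588 − 2809 = 779; nΣh² − (Σh)² = 15432 − 15376 = 56
r = -32 / √(779 × 56) = -32 / 208.8636 ≈ -0.153

-0.153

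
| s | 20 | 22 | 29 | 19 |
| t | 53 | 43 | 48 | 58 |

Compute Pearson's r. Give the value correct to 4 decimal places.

n = 4, Σs = 90, Σt = 202, Σs² = 2086, Σt² = 10326, Σst = 4500
nΣst − ΣsΣt = 18000 − 18180 = -180
nΣs² − (Σs)² = 8344 − 8100 = 244; nΣt² − (Σt)² = 41304 − 40804 = 500
r = -180 / √(244 × 500) = -180 / 349.2850 ≈ -0.5153

-0.5153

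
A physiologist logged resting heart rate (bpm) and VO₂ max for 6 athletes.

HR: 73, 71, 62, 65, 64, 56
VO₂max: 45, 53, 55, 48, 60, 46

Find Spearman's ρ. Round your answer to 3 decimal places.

Rank HR: 6, 5, 2, 4, 3, 1
Rank VO₂max: 1, 4, 5, 3, 6, 2
d = rank(HR) − rank(VO₂max): 5, 1, -3, 1, -3, -1; Σd² = 46
ρ = 1 − 6Σd² / [n(n²−1)] = 1 − 6×46 / (6×35) = 1 − 276/210 ≈ -0.314

-0.314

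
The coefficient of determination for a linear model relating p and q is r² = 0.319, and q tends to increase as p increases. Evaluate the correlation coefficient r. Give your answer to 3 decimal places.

0.565

|r| = √0.319 = 0.565
The association is positive, so r = 0.565.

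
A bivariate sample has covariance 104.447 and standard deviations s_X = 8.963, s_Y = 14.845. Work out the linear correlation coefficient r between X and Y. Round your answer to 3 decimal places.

r = Cov(X,Y) / (s_X · s_Y) = 104.447 / (8.963 × 14.845)
  = 104.447 / 133.0557 ≈ 0.785

0.785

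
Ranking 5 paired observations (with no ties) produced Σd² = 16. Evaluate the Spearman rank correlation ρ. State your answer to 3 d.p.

0.200

ρ = 1 − 6Σd² / [n(n²−1)] = 1 − 6×16 / (5×24)
  = 1 − 96/120 = 1 − 0.8000 ≈ 0.200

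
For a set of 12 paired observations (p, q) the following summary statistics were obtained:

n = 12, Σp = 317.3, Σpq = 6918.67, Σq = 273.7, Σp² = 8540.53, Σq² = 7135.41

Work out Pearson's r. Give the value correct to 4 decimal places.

r = (nΣpq − ΣpΣq) / √[(nΣp² − (Σp)²)(nΣq² − (Σq)²)]
Numerator: 12×6918.67 − 317.3×273.7 = -3820.97
Denominator: √[(102486.36 − 100679.29)(85624.92 − 74911.69)] = √[1807.07 × 10713.23] = 4399.9496
r = -3820.97 / 4399.9496 ≈ -0.8684

-0.8684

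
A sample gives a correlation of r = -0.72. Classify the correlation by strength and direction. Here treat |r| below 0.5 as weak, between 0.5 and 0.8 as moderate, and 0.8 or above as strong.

moderate negative

r = -0.72 < 0 so the relationship is negative.
|r| = 0.72, which falls in the moderate range.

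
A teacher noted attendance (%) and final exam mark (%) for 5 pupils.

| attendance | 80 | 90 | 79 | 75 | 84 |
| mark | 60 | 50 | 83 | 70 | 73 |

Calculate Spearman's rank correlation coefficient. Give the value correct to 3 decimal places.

Rank attendance: 3, 5, 2, 1, 4
Rank mark: 2, 1, 5, 3, 4
d = rank(attendance) − rank(mark): 1, 4, -3, -2, 0; Σd² = 30
ρ = 1 − 6Σd² / [n(n²−1)] = 1 − 6×30 / (5×24) = 1 − 180/120 ≈ -0.500

-0.500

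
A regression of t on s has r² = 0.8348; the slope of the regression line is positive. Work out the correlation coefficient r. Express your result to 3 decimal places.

|r| = √0.8348 = 0.914
The association is positive, so r = 0.914.

0.914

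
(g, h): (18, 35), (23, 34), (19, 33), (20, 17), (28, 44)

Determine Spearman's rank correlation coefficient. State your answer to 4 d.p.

Rank g: 1, 4, 2, 3, 5
Rank h: 4, 3, 2, 1, 5
d = rank(g) − rank(h): -3, 1, 0, 2, 0; Σd² = 14
ρ = 1 − 6Σd² / [n(n²−1)] = 1 − 6×14 / (5×24) = 1 − 84/120 ≈ 0.3000

0.3000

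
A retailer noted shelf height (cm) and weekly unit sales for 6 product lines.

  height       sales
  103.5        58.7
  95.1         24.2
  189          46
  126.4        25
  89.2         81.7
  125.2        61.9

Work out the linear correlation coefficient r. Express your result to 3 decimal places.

-0.207

n = 6, Σx = 728.4, Σy = 297.5, Σx² = 95085.9, Σy² = 17278.83, Σxy = 35268.39
nΣxy − ΣxΣy = 211610.34 − 216699 = -5088.66
nΣx² − (Σx)² = 570515.4 − 530566.56 = 39948.84; nΣy² − (Σy)² = 103672.98 − 88506.25 = 15166.73
r = -5088.66 / √(39948.84 × 15166.73) = -5088.66 / 24614.8994 ≈ -0.207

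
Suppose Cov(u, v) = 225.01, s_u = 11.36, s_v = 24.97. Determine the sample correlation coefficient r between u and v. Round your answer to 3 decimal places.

0.793

r = Cov(u,v) / (s_u · s_v) = 225.01 / (11.36 × 24.97)
  = 225.01 / 283.6592 ≈ 0.793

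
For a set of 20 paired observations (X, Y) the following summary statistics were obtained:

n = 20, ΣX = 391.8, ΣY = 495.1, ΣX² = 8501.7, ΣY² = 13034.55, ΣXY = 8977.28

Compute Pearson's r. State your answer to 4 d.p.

r = (nΣXY − ΣXΣY) / √[(nΣX² − (ΣX)²)(nΣY² − (ΣY)²)]
Numerator: 20×8977.28 − 391.8×495.1 = -14434.58
Denominator: √[(170034 − 153507.24)(260691 − 245124.01)] = √[16526.76 × 15566.99] = 16039.6979
r = -14434.58 / 16039.6979 ≈ -0.8999

-0.8999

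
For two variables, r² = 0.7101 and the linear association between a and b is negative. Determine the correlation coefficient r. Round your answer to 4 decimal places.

-0.8427

|r| = √0.7101 = 0.8427
The association is negative, so r = −0.8427.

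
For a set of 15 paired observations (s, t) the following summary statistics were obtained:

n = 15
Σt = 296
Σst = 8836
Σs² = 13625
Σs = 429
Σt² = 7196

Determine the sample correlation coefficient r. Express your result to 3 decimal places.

r = (nΣst − ΣsΣt) / √[(nΣs² − (Σs)²)(nΣt² − (Σt)²)]
Numerator: 15×8836 − 429×296 = 5556
Denominator: √[(204375 − 184041)(107940 − 87616)] = √[20334 × 20324] = 20328.9994
r = 5556 / 20328.9994 ≈ 0.273

0.273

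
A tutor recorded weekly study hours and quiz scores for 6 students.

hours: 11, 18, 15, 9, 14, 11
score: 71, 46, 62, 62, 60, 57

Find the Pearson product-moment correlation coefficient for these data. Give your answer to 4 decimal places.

n = 6, Σx = 78, Σy = 358, Σx² = 1068, Σy² = 21694, Σxy = 4564
nΣxy − ΣxΣy = 27384 − 27924 = -540
nΣx² − (Σx)² = 6408 − 6084 = 324; nΣy² − (Σy)² = 130164 − 128164 = 2000
r = -540 / √(324 × 2000) = -540 / 804.9845 ≈ -0.6708

-0.6708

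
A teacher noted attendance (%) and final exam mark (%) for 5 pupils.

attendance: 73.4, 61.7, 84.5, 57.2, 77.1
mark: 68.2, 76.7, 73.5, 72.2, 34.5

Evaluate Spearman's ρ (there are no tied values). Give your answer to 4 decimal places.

-0.2000

Rank attendance: 3, 2, 5, 1, 4
Rank mark: 2, 5, 4, 3, 1
d = rank(attendance) − rank(mark): 1, -3, 1, -2, 3; Σd² = 24
ρ = 1 − 6Σd² / [n(n²−1)] = 1 − 6×24 / (5×24) = 1 − 144/120 ≈ -0.2000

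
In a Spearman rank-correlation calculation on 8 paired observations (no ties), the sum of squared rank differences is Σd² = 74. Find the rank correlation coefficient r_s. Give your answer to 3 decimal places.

0.119

ρ = 1 − 6Σd² / [n(n²−1)] = 1 − 6×74 / (8×63)
  = 1 − 444/504 = 1 − 0.8810 ≈ 0.119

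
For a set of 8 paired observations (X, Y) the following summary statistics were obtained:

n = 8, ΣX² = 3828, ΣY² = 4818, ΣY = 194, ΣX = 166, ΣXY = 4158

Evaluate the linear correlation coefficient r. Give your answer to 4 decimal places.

0.6351

r = (nΣXY − ΣXΣY) / √[(nΣX² − (ΣX)²)(nΣY² − (ΣY)²)]
Numerator: 8×4158 − 166×194 = 1060
Denominator: √[(30624 − 27556)(38544 − 37636)] = √[3068 × 908] = 1669.0548
r = 1060 / 1669.0548 ≈ 0.6351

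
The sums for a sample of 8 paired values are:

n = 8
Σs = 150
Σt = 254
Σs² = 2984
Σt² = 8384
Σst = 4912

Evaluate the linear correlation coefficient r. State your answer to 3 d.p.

r = (nΣst − ΣsΣt) / √[(nΣs² − (Σs)²)(nΣt² − (Σt)²)]
Numerator: 8×4912 − 150×254 = 1196
Denominator: √[(23872 − 22500)(67072 − 64516)] = √[1372 × 2556] = 1872.6537
r = 1196 / 1872.6537 ≈ 0.639

0.639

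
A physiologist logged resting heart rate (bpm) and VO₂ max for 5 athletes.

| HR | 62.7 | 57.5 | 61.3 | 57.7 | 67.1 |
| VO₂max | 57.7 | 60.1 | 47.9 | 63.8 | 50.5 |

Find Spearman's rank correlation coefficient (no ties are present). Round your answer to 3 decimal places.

-0.600

Rank HR: 4, 1, 3, 2, 5
Rank VO₂max: 3, 4, 1, 5, 2
d = rank(HR) − rank(VO₂max): 1, -3, 2, -3, 3; Σd² = 32
ρ = 1 − 6Σd² / [n(n²−1)] = 1 − 6×32 / (5×24) = 1 − 192/120 ≈ -0.600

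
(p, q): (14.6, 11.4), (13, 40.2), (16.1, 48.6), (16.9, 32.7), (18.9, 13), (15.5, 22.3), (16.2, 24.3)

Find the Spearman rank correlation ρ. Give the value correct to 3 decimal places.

-0.107

Rank p: 2, 1, 4, 6, 7, 3, 5
Rank q: 1, 6, 7, 5, 2, 3, 4
d = rank(p) − rank(q): 1, -5, -3, 1, 5, 0, 1; Σd² = 62
ρ = 1 − 6Σd² / [n(n²−1)] = 1 − 6×62 / (7×48) = 1 − 372/336 ≈ -0.107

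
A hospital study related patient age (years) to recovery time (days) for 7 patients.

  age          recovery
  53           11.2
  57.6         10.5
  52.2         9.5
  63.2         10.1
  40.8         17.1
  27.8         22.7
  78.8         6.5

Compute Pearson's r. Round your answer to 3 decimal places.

n = 7, Σx = 373.4, Σy = 87.6, Σx² = 21492.76, Σy² = 1277.9, Σxy = 4173.56
nΣxy − ΣxΣy = 29214.92 − 32709.84 = -3494.92
nΣx² − (Σx)² = 150449.32 − 139427.56 = 11021.76; nΣy² − (Σy)² = 8945.3 − 7673.76 = 1271.54
r = -3494.92 / √(11021.76 × 1271.54) = -3494.92 / 3743.6090 ≈ -0.934

-0.934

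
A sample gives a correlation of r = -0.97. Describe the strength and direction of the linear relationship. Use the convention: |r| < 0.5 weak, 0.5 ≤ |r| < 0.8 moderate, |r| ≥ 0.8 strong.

r = -0.97 < 0 so the relationship is negative.
|r| = 0.97, which falls in the strong range.

strong negative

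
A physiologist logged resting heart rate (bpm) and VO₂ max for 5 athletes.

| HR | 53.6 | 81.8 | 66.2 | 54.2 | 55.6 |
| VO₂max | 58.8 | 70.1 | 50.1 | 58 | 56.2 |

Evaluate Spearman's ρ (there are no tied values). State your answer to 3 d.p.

Rank HR: 1, 5, 4, 2, 3
Rank VO₂max: 4, 5, 1, 3, 2
d = rank(HR) − rank(VO₂max): -3, 0, 3, -1, 1; Σd² = 20
ρ = 1 − 6Σd² / [n(n²−1)] = 1 − 6×20 / (5×24) = 1 − 120/120 ≈ 0.000

0.000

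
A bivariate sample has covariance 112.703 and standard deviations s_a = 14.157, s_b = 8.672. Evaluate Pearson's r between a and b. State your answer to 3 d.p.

r = Cov(a,b) / (s_a · s_b) = 112.703 / (14.157 × 8.672)
  = 112.703 / 122.7695 ≈ 0.918

0.918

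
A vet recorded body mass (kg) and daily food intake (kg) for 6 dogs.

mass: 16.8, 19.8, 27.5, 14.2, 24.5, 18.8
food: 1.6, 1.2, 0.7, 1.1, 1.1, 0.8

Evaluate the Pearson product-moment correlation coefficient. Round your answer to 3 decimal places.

-0.539

n = 6, Σx = 121.6, Σy = 6.5, Σx² = 2585.86, Σy² = 7.55, Σxy = 127.5
nΣxy − ΣxΣy = 765 − 790.4 = -25.4
nΣx² − (Σx)² = 15515.16 − 14786.56 = 728.6; nΣy² − (Σy)² = 45.3 − 42.25 = 3.05
r = -25.4 / √(728.6 × 3.05) = -25.4 / 47.1405 ≈ -0.539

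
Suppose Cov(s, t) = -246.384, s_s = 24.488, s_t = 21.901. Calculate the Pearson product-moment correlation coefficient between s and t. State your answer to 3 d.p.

-0.459

r = Cov(s,t) / (s_s · s_t) = -246.384 / (24.488 × 21.901)
  = -246.384 / 536.3117 ≈ -0.459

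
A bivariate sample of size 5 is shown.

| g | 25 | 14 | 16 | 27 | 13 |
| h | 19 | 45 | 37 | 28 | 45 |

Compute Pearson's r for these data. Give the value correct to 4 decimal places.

n = 5, Σg = 95, Σh = 174, Σg² = 1975, Σh² = 6564, Σgh = 3038
nΣgh − ΣgΣh = 15190 − 16530 = -1340
nΣg² − (Σg)² = 9875 − 9025 = 850; nΣh² − (Σh)² = 32820 − 30276 = 2544
r = -1340 / √(850 × 2544) = -1340 / 1470.5101 ≈ -0.9112

-0.9112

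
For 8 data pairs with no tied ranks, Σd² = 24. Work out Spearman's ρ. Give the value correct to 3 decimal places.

ρ = 1 − 6Σd² / [n(n²−1)] = 1 − 6×24 / (8×63)
  = 1 − 144/504 = 1 − 0.2857 ≈ 0.714

0.714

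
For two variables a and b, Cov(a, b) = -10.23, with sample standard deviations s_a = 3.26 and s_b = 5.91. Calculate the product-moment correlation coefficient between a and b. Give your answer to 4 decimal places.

-0.5310

r = Cov(a,b) / (s_a · s_b) = -10.23 / (3.26 × 5.91)
  = -10.23 / 19.2666 ≈ -0.5310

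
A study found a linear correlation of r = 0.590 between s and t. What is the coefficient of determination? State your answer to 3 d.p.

r² = (0.590)² = 0.348

0.348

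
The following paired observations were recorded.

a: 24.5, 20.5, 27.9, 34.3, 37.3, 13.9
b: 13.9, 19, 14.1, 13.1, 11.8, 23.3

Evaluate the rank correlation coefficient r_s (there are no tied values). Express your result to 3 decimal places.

Rank a: 3, 2, 4, 5, 6, 1
Rank b: 3, 5, 4, 2, 1, 6
d = rank(a) − rank(b): 0, -3, 0, 3, 5, -5; Σd² = 68
ρ = 1 − 6Σd² / [n(n²−1)] = 1 − 6×68 / (6×35) = 1 − 408/210 ≈ -0.943

-0.943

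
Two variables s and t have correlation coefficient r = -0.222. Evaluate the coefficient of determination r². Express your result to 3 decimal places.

r² = (-0.222)² = 0.049

0.049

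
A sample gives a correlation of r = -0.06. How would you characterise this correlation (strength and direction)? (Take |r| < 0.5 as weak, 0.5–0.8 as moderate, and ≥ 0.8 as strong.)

r = -0.06 < 0 so the relationship is negative.
|r| = 0.06, which falls in the weak range.

weak negative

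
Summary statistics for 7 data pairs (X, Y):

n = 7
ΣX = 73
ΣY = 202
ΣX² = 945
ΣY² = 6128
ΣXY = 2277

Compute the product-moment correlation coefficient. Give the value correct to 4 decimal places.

r = (nΣXY − ΣXΣY) / √[(nΣX² − (ΣX)²)(nΣY² − (ΣY)²)]
Numerator: 7×2277 − 73×202 = 1193
Denominator: √[(6615 − 5329)(42896 − 40804)] = √[1286 × 2092] = 1640.2171
r = 1193 / 1640.2171 ≈ 0.7273

0.7273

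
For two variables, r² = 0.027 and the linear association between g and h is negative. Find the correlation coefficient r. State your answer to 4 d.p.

-0.1643

|r| = √0.027 = 0.1643
The association is negative, so r = −0.1643.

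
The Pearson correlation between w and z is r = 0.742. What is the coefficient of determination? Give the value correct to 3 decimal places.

r² = (0.742)² = 0.551

0.551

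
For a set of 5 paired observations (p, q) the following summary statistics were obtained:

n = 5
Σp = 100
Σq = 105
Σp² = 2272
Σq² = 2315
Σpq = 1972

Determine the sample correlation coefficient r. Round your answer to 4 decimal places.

-0.7400

r = (nΣpq − ΣpΣq) / √[(nΣp² − (Σp)²)(nΣq² − (Σq)²)]
Numerator: 5×1972 − 100×105 = -640
Denominator: √[(11360 − 10000)(11575 − 11025)] = √[1360 × 550] = 864.8699
r = -640 / 864.8699 ≈ -0.7400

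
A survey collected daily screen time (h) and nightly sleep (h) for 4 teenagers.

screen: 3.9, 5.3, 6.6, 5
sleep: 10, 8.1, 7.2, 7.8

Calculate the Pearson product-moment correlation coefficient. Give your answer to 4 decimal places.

n = 4, Σx = 20.8, Σy = 33.1, Σx² = 111.86, Σy² = 278.29, Σxy = 168.45
nΣxy − ΣxΣy = 673.8 − 688.48 = -14.68
nΣx² − (Σx)² = 447.44 − 432.64 = 14.8; nΣy² − (Σy)² = 1113.16 − 1095.61 = 17.55
r = -14.68 / √(14.8 × 17.55) = -14.68 / 16.1165 ≈ -0.9109

-0.9109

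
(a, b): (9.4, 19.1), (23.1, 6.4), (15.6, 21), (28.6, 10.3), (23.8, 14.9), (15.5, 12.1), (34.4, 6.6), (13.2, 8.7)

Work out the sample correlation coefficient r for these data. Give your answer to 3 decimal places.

-0.590

n = 8, Σa = 163.6, Σb = 99.1, Σa² = 3847.58, Σb² = 1440.53, Σab = 1833.61
nΣab − ΣaΣb = 14668.88 − 16212.76 = -1543.88
nΣa² − (Σa)² = 30780.64 − 26764.96 = 4015.68; nΣb² − (Σb)² = 11524.24 − 9820.81 = 1703.43
r = -1543.88 / √(4015.68 × 1703.43) = -1543.88 / 2615.4215 ≈ -0.590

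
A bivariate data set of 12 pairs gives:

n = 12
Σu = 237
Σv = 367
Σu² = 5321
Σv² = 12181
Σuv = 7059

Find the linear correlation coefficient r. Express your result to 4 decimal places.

-0.2418

r = (nΣuv − ΣuΣv) / √[(nΣu² − (Σu)²)(nΣv² − (Σv)²)]
Numerator: 12×7059 − 237×367 = -2271
Denominator: √[(63852 − 56169)(146172 − 134689)] = √[7683 × 11483] = 9392.7573
r = -2271 / 9392.7573 ≈ -0.2418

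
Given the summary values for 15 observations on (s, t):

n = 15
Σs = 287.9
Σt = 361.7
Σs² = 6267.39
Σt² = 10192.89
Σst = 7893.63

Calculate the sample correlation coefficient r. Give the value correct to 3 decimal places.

r = (nΣst − ΣsΣt) / √[(nΣs² − (Σs)²)(nΣt² − (Σt)²)]
Numerator: 15×7893.63 − 287.9×361.7 = 14271.02
Denominator: √[(94010.85 − 82886.41)(152893.35 − 130826.89)] = √[11124.44 × 22066.46] = 15667.7060
r = 14271.02 / 15667.7060 ≈ 0.911

0.911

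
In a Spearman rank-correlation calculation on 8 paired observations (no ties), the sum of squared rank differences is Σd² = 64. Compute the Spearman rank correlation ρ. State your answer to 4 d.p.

ρ = 1 − 6Σd² / [n(n²−1)] = 1 − 6×64 / (8×63)
  = 1 − 384/504 = 1 − 0.76190 ≈ 0.2381

0.2381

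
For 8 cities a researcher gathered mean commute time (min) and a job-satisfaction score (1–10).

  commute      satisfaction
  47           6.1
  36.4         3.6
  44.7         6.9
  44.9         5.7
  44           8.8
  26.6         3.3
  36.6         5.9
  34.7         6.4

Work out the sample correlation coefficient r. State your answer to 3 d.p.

n = 8, Σx = 314.9, Σy = 46.7, Σx² = 12735.27, Σy² = 294.37, Σxy = 1895.1
nΣxy − ΣxΣy = 15160.8 − 14705.83 = 454.97
nΣx² − (Σx)² = 101882.16 − 99162.01 = 2720.15; nΣy² − (Σy)² = 2354.96 − 2180.89 = 174.07
r = 454.97 / √(2720.15 × 174.07) = 454.97 / 688.1108 ≈ 0.661

0.661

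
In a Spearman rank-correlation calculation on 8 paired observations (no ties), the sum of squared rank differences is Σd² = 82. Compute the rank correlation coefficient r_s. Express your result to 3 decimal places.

0.024

ρ = 1 − 6Σd² / [n(n²−1)] = 1 − 6×82 / (8×63)
  = 1 − 492/504 = 1 − 0.9762 ≈ 0.024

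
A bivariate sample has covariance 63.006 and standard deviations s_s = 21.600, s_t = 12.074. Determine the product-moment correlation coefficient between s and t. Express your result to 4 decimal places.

0.2416

r = Cov(s,t) / (s_s · s_t) = 63.006 / (21.600 × 12.074)
  = 63.006 / 260.7984 ≈ 0.2416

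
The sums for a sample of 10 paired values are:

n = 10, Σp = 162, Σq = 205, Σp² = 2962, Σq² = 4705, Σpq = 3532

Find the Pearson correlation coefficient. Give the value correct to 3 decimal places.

r = (nΣpq − ΣpΣq) / √[(nΣp² − (Σp)²)(nΣq² − (Σq)²)]
Numerator: 10×3532 − 162×205 = 2110
Denominator: √[(29620 − 26244)(47050 − 42025)] = √[3376 × 5025] = 4118.7862
r = 2110 / 4118.7862 ≈ 0.512

0.512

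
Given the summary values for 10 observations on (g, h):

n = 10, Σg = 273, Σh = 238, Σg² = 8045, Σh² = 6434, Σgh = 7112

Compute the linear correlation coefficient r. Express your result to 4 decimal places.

r = (nΣgh − ΣgΣh) / √[(nΣg² − (Σg)²)(nΣh² − (Σh)²)]
Numerator: 10×7112 − 273×238 = 6146
Denominator: √[(80450 − 74529)(64340 − 56644)] = √[5921 × 7696] = 6750.4086
r = 6146 / 6750.4086 ≈ 0.9105

0.9105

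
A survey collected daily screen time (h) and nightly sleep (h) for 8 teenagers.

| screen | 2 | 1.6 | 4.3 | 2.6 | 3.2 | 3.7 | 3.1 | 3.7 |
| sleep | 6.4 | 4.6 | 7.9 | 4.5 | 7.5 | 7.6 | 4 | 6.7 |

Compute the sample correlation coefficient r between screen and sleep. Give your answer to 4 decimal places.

0.6317

n = 8, Σx = 24.2, Σy = 49.2, Σx² = 79.04, Σy² = 319.68, Σxy = 155.14
nΣxy − ΣxΣy = 1241.12 − 1190.64 = 50.48
nΣx² − (Σx)² = 632.32 − 585.64 = 46.68; nΣy² − (Σy)² = 2557.44 − 2420.64 = 136.8
r = 50.48 / √(46.68 × 136.8) = 50.48 / 79.9114 ≈ 0.6317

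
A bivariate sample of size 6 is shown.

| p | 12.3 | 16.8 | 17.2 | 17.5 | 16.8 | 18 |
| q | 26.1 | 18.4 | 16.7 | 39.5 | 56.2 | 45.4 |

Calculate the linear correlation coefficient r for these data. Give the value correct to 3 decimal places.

n = 6, Σp = 98.6, Σq = 202.3, Σp² = 1641.86, Σq² = 8078.51, Σpq = 3370
nΣpq − ΣpΣq = 20220 − 19946.78 = 273.22
nΣp² − (Σp)² = 9851.16 − 9721.96 = 129.2; nΣq² − (Σq)² = 48471.06 − 40925.29 = 7545.77
r = 273.22 / √(129.2 × 7545.77) = 273.22 / 987.3771 ≈ 0.277

0.277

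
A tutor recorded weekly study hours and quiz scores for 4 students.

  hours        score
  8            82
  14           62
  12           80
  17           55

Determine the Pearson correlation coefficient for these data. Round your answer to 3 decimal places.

-0.916

n = 4, Σx = 51, Σy = 279, Σx² = 693, Σy² = 19993, Σxy = 3419
nΣxy − ΣxΣy = 13676 − 14229 = -553
nΣx² − (Σx)² = 2772 − 2601 = 171; nΣy² − (Σy)² = 79972 − 77841 = 2131
r = -553 / √(171 × 2131) = -553 / 603.6564 ≈ -0.916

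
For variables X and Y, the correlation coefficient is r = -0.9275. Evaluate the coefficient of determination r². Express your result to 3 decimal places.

0.860

r² = (-0.9275)² = 0.860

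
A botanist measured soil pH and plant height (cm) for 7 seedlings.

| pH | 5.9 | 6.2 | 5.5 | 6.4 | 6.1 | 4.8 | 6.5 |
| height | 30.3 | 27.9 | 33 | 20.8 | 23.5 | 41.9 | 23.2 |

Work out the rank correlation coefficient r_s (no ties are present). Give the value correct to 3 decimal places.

-0.929

Rank pH: 3, 5, 2, 6, 4, 1, 7
Rank height: 5, 4, 6, 1, 3, 7, 2
d = rank(pH) − rank(height): -2, 1, -4, 5, 1, -6, 5; Σd² = 108
ρ = 1 − 6Σd² / [n(n²−1)] = 1 − 6×108 / (7×48) = 1 − 648/336 ≈ -0.929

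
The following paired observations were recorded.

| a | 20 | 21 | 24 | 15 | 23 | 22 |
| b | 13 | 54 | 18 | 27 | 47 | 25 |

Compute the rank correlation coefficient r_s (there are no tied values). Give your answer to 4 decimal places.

Rank a: 2, 3, 6, 1, 5, 4
Rank b: 1, 6, 2, 4, 5, 3
d = rank(a) − rank(b): 1, -3, 4, -3, 0, 1; Σd² = 36
ρ = 1 − 6Σd² / [n(n²−1)] = 1 − 6×36 / (6×35) = 1 − 216/210 ≈ -0.0286

-0.0286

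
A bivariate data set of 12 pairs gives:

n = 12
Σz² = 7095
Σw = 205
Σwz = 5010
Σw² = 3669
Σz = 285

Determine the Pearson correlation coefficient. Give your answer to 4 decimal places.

r = (nΣwz − ΣwΣz) / √[(nΣw² − (Σw)²)(nΣz² − (Σz)²)]
Numerator: 12×5010 − 205×285 = 1695
Denominator: √[(44028 − 42025)(85140 − 81225)] = √[2003 × 3915] = 2800.3116
r = 1695 / 2800.3116 ≈ 0.6053

0.6053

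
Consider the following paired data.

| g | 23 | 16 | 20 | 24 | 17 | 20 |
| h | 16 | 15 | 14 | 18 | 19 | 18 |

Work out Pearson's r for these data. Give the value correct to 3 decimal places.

0.096

n = 6, Σg = 120, Σh = 100, Σg² = 2450, Σh² = 1686, Σgh = 2003
nΣgh − ΣgΣh = 12018 − 12000 = 18
nΣg² − (Σg)² = 14700 − 14400 = 300; nΣh² − (Σh)² = 10116 − 10000 = 116
r = 18 / √(300 × 116) = 18 / 186.5476 ≈ 0.096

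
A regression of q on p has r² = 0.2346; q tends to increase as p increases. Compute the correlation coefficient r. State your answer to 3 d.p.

|r| = √0.2346 = 0.484
The association is positive, so r = 0.484.

0.484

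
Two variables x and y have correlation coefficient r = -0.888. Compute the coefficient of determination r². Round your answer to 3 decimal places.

0.789

r² = (-0.888)² = 0.789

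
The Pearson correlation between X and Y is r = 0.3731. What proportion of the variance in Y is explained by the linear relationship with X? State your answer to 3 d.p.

r² = (0.3731)² = 0.139

0.139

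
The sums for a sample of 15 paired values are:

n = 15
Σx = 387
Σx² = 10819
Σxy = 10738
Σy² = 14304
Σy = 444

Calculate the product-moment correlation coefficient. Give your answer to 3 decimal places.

-0.728

r = (nΣxy − ΣxΣy) / √[(nΣx² − (Σx)²)(nΣy² − (Σy)²)]
Numerator: 15×10738 − 387×444 = -10758
Denominator: √[(162285 − 149769)(214560 − 197136)] = √[12516 × 17424] = 14767.4908
r = -10758 / 14767.4908 ≈ -0.728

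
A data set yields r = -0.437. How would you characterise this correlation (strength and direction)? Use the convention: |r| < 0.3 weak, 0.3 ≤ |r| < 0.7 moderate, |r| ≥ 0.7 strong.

r = -0.437 < 0 so the relationship is negative.
|r| = 0.437, which falls in the moderate range.

moderate negative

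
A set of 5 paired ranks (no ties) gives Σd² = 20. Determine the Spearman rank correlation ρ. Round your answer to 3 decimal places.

ρ = 1 − 6Σd² / [n(n²−1)] = 1 − 6×20 / (5×24)
  = 1 − 120/120 = 1 − 1.0000 ≈ 0.000

0.000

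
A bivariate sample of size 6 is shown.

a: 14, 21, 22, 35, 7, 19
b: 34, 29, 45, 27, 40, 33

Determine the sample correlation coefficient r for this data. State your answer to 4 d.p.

-0.5180

n = 6, Σa = 118, Σb = 208, Σa² = 2756, Σb² = 7440, Σab = 3927
nΣab − ΣaΣb = 23562 − 24544 = -982
nΣa² − (Σa)² = 16536 − 13924 = 2612; nΣb² − (Σb)² = 44640 − 43264 = 1376
r = -982 / √(2612 × 1376) = -982 / 1895.8143 ≈ -0.5180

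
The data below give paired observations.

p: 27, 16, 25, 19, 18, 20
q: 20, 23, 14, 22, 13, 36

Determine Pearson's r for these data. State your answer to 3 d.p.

-0.208

n = 6, Σp = 125, Σq = 128, Σp² = 2695, Σq² = 3074, Σpq = 2630
nΣpq − ΣpΣq = 15780 − 16000 = -220
nΣp² − (Σp)² = 16170 − 15625 = 545; nΣq² − (Σq)² = 18444 − 16384 = 2060
r = -220 / √(545 × 2060) = -220 / 1059.5754 ≈ -0.208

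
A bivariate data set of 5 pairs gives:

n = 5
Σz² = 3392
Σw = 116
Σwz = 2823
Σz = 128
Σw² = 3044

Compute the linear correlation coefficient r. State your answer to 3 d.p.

-0.727

r = (nΣwz − ΣwΣz) / √[(nΣw² − (Σw)²)(nΣz² − (Σz)²)]
Numerator: 5×2823 − 116×128 = -733
Denominator: √[(15220 − 13456)(16960 − 16384)] = √[1764 × 576] = 1008.0000
r = -733 / 1008.0000 ≈ -0.727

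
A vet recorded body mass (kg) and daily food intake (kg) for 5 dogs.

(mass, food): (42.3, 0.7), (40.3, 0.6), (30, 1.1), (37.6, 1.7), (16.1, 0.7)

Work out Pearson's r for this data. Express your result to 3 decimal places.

0.120

n = 5, Σx = 166.3, Σy = 4.8, Σx² = 5986.35, Σy² = 5.44, Σxy = 161.98
nΣxy − ΣxΣy = 809.9 − 798.24 = 11.66
nΣx² − (Σx)² = 29931.75 − 27655.69 = 2276.06; nΣy² − (Σy)² = 27.2 − 23.04 = 4.16
r = 11.66 / √(2276.06 × 4.16) = 11.66 / 97.3058 ≈ 0.120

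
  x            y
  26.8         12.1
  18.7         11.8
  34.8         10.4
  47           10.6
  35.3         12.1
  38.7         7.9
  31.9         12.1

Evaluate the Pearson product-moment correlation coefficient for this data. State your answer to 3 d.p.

-0.496

n = 7, Σx = 233.2, Σy = 77, Σx² = 8249.36, Σy² = 861.4, Σxy = 2523.91
nΣxy − ΣxΣy = 17667.37 − 17956.4 = -289.03
nΣx² − (Σx)² = 57745.52 − 54382.24 = 3363.28; nΣy² − (Σy)² = 6029.8 − 5929 = 100.8
r = -289.03 / √(3363.28 × 100.8) = -289.03 / 582.2531 ≈ -0.496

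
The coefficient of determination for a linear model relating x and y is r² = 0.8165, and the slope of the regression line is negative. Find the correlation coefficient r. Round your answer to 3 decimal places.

-0.904

|r| = √0.8165 = 0.904
The association is negative, so r = −0.904.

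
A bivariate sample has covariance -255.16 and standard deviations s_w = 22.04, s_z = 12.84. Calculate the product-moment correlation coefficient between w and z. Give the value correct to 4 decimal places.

r = Cov(w,z) / (s_w · s_z) = -255.16 / (22.04 × 12.84)
  = -255.16 / 282.9936 ≈ -0.9016

-0.9016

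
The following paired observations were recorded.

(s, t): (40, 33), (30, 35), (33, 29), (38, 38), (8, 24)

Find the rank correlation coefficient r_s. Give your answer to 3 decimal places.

Rank s: 5, 2, 3, 4, 1
Rank t: 3, 4, 2, 5, 1
d = rank(s) − rank(t): 2, -2, 1, -1, 0; Σd² = 10
ρ = 1 − 6Σd² / [n(n²−1)] = 1 − 6×10 / (5×24) = 1 − 60/120 ≈ 0.500

0.500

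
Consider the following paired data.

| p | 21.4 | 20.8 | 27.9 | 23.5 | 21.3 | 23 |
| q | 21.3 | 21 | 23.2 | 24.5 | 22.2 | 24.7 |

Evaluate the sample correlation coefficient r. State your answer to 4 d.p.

n = 6, Σp = 137.9, Σq = 136.9, Σp² = 3203.95, Σq² = 3136.11, Σpq = 3156.61
nΣpq − ΣpΣq = 18939.66 − 18878.51 = 61.15
nΣp² − (Σp)² = 19223.7 − 19016.41 = 207.29; nΣq² − (Σq)² = 18816.66 − 18741.61 = 75.05
r = 61.15 / √(207.29 × 75.05) = 61.15 / 124.7282 ≈ 0.4903

0.4903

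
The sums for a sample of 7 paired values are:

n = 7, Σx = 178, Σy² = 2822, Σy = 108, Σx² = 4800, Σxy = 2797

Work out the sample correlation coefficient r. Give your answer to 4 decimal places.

0.0902

r = (nΣxy − ΣxΣy) / √[(nΣx² − (Σx)²)(nΣy² − (Σy)²)]
Numerator: 7×2797 − 178×108 = 355
Denominator: √[(33600 − 31684)(19754 − 11664)] = √[1916 × 8090] = 3937.0598
r = 355 / 3937.0598 ≈ 0.0902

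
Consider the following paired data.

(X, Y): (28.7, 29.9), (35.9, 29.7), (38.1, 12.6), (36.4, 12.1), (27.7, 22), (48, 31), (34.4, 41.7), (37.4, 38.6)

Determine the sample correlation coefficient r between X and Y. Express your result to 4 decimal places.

n = 8, ΣX = 286.6, ΣY = 217.6, ΣX² = 10542.48, ΣY² = 6755.12, ΣXY = 7820.38
nΣXY − ΣXΣY = 62563.04 − 62364.16 = 198.88
nΣX² − (ΣX)² = 84339.84 − 82139.56 = 2200.28; nΣY² − (ΣY)² = 54040.96 − 47349.76 = 6691.2
r = 198.88 / √(2200.28 × 6691.2) = 198.88 / 3836.9928 ≈ 0.0518

0.0518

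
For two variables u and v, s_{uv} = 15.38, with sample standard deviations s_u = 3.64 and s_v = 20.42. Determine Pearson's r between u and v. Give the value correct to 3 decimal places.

r = Cov(u,v) / (s_u · s_v) = 15.38 / (3.64 × 20.42)
  = 15.38 / 74.3288 ≈ 0.207

0.207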